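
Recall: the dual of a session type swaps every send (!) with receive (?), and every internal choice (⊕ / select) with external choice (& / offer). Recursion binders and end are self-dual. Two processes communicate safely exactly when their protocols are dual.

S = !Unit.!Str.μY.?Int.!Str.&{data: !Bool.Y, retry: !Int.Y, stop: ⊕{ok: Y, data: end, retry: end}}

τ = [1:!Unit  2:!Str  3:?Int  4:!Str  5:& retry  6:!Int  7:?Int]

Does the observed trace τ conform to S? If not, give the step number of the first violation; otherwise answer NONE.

[1] !Unit  ok  state: !Str.μY.…
[2] !Str  ok  state: μY.…
[3] ?Int  ok  state: !Str.&{data: !Bool.μY.…, retry: !Int.μY.…, stop: ⊕{ok: μY.…, data: end, retry: end}}
[4] !Str  ok  state: &{data: !Bool.μY.…, retry: !Int.μY.…, stop: ⊕{ok: μY.…, data: end, retry: end}}
[5] & retry  ok  state: !Int.μY.…
[6] !Int  ok  state: μY.…
[7] ?Int  ok  state: !Str.&{data: !Bool.μY.…, retry: !Int.μY.…, stop: ⊕{ok: μY.…, data: end, retry: end}}
all 7 steps conform

NONE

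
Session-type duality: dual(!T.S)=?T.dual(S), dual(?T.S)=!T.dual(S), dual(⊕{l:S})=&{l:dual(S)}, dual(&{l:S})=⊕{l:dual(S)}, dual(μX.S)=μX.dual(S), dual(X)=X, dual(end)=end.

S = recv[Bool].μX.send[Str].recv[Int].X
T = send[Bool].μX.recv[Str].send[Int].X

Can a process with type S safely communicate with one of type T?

recv[Bool] | send[Bool]  match
  μX | μX  match (binder kept)
    send[Str] | recv[Str]  match
      recv[Int] | send[Int]  match
        X | X  match

YES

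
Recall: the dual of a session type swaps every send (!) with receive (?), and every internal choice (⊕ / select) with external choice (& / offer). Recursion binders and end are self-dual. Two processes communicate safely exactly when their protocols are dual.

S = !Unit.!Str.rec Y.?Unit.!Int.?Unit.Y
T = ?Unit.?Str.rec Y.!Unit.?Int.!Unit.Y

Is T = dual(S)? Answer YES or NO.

!Unit ‖ ?Unit  match
  !Str ‖ ?Str  match
    rec Y ‖ rec Y  match (binder kept)
      ?Unit ‖ !Unit  match
        !Int ‖ ?Int  match
          ?Unit ‖ !Unit  match
            Y ‖ Y  match

YES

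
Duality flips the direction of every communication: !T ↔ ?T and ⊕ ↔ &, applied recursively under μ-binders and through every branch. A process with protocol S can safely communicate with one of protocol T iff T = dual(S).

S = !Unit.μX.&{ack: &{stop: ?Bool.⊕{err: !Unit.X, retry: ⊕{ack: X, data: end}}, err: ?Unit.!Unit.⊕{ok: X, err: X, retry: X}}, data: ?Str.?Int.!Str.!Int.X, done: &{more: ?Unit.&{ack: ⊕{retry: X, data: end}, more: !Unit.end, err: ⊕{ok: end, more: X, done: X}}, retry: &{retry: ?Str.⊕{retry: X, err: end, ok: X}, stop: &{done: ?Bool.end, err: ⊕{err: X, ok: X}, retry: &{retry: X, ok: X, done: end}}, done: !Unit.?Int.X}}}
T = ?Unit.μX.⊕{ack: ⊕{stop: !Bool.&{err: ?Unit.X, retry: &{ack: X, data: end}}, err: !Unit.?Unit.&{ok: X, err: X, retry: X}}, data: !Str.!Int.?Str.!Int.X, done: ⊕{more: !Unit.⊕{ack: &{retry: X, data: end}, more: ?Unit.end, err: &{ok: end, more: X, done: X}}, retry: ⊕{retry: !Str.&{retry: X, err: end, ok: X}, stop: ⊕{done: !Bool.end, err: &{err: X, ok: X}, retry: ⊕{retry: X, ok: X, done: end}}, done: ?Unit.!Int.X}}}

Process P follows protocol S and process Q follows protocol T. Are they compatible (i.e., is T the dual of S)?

!Unit vs ?Unit  match
  μX vs μX  match (rec unchanged)
    &{ack,data,done} vs ⊕{ack,data,done}  match same labels
      case ack:
        &{stop,err} vs ⊕{stop,err}  match same labels
          case stop:
            ?Bool vs !Bool  match
              ⊕{err,retry} vs &{err,retry}  match same labels
                case err:
                  !Unit vs ?Unit  match
                    X vs X  match
                case retry:
                  ⊕{ack,data} vs &{ack,data}  match same labels
                    case ack:
                      X vs X  match
                    case data:
                      end vs end  match
          case err:
            ?Unit vs !Unit  match
              !Unit vs ?Unit  match
                ⊕{ok,err,retry} vs &{ok,err,retry}  match same labels
                  case ok:
                    X vs X  match
                  case err:
                    X vs X  match
                  case retry:
                    X vs X  match
      case data:
        ?Str vs !Str  match
          ?Int vs !Int  match
            !Str vs ?Str  match
              !Int vs !Int  ✗ same direction on both sides — not dual

NO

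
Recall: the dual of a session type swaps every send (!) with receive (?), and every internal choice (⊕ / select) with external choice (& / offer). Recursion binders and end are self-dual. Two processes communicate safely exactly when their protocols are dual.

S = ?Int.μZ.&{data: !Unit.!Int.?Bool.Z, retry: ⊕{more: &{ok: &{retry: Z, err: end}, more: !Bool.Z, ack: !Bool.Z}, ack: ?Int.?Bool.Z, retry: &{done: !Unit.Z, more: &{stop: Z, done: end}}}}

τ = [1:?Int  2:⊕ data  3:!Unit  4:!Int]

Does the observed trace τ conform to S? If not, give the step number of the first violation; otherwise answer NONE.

2

[1] ?Int  match  now at μZ.…
[2] got ⊕ data, protocol expects & data or & retry  ✗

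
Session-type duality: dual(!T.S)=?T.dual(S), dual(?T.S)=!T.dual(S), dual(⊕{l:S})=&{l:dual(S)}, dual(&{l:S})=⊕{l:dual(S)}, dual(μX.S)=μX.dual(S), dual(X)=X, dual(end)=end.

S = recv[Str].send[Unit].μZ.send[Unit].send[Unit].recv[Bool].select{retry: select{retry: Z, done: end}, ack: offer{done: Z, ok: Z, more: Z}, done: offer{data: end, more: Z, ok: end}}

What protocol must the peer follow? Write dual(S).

send[Str].recv[Unit].μZ.recv[Unit].recv[Unit].send[Bool].offer{retry: offer{retry: Z, done: end}, ack: select{done: Z, ok: Z, more: Z}, done: select{data: end, more: Z, ok: end}}

recv[Str] → send[Str]
  send[Unit] → recv[Unit]
    μZ → μZ  (rec unchanged)
      send[Unit] → recv[Unit]
        send[Unit] → recv[Unit]
          recv[Bool] → send[Bool]
            select{retry,ack,done} → offer{retry,ack,done}  (⊕→&)
              • retry:
                select{retry,done} → offer{retry,done}  (⊕→&)
                  • retry:
                    Z self-dual
                  • done:
                    end self-dual
              • ack:
                offer{done,ok,more} → select{done,ok,more}  (&→⊕)
                  • done:
                    Z self-dual
                  • ok:
                    Z self-dual
                  • more:
                    Z self-dual
              • done:
                offer{data,more,ok} → select{data,more,ok}  (&→⊕)
                  • data:
                    end self-dual
                  • more:
                    Z self-dual
                  • ok:
                    end self-dual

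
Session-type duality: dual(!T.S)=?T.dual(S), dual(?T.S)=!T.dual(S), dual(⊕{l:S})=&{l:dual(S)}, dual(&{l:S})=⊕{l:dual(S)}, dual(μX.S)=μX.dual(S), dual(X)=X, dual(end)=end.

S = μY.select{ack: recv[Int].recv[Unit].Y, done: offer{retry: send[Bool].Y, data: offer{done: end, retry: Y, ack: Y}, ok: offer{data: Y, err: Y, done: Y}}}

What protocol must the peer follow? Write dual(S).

μY → μY  (μ self-dual)
  select{ack,done} → offer{ack,done}  (⊕→&)
    • ack:
      recv[Int] → send[Int]
        recv[Unit] → send[Unit]
          Y ↦ Y
    • done:
      offer{retry,data,ok} → select{retry,data,ok}  (external→internal)
        • retry:
          send[Bool] → recv[Bool]
            Y ↦ Y
        • data:
          offer{done,retry,ack} → select{done,retry,ack}  (external→internal)
            • done:
              end ↦ end
            • retry:
              Y ↦ Y
            • ack:
              Y ↦ Y
        • ok:
          offer{data,err,done} → select{data,err,done}  (external→internal)
            • data:
              Y ↦ Y
            • err:
              Y ↦ Y
            • done:
              Y ↦ Y

μY.offer{ack: send[Int].send[Unit].Y, done: select{retry: recv[Bool].Y, data: select{done: end, retry: Y, ack: Y}, ok: select{data: Y, err: Y, done: Y}}}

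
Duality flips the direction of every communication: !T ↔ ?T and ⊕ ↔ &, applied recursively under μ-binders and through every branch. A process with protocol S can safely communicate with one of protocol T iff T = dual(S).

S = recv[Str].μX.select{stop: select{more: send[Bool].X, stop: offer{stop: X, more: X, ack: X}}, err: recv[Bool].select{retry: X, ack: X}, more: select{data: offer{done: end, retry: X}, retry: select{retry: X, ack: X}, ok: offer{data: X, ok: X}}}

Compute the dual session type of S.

send[Str].μX.offer{stop: offer{more: recv[Bool].X, stop: select{stop: X, more: X, ack: X}}, err: send[Bool].offer{retry: X, ack: X}, more: offer{data: select{done: end, retry: X}, retry: offer{retry: X, ack: X}, ok: select{data: X, ok: X}}}

recv[Str] → send[Str]
  μX → μX  (binder kept)
    select{stop,err,more} → offer{stop,err,more}  (select→offer)
      [stop]
        select{more,stop} → offer{more,stop}  (select→offer)
          [more]
            send[Bool] → recv[Bool]
              X ↦ X
          [stop]
            offer{stop,more,ack} → select{stop,more,ack}  (offer→select)
              [stop]
                X ↦ X
              [more]
                X ↦ X
              [ack]
                X ↦ X
      [err]
        recv[Bool] → send[Bool]
          select{retry,ack} → offer{retry,ack}  (select→offer)
            [retry]
              X ↦ X
            [ack]
              X ↦ X
      [more]
        select{data,retry,ok} → offer{data,retry,ok}  (select→offer)
          [data]
            offer{done,retry} → select{done,retry}  (offer→select)
              [done]
                end ↦ end
              [retry]
                X ↦ X
          [retry]
            select{retry,ack} → offer{retry,ack}  (select→offer)
              [retry]
                X ↦ X
              [ack]
                X ↦ X
          [ok]
            offer{data,ok} → select{data,ok}  (offer→select)
              [data]
                X ↦ X
              [ok]
                X ↦ X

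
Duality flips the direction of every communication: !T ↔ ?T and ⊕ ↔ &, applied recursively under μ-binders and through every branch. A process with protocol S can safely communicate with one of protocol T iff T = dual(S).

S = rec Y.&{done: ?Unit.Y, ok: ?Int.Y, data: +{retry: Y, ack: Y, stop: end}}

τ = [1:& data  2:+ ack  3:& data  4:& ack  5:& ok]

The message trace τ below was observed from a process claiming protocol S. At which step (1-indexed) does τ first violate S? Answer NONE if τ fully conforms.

4

step 1: & data  match  residual = +{retry: rec Y.…, ack: rec Y.…, stop: end}
step 2: + ack  match  residual = rec Y.…
step 3: & data  match  residual = +{retry: rec Y.…, ack: rec Y.…, stop: end}
step 4: got & ack, protocol expects + retry or + ack or + stop  ✗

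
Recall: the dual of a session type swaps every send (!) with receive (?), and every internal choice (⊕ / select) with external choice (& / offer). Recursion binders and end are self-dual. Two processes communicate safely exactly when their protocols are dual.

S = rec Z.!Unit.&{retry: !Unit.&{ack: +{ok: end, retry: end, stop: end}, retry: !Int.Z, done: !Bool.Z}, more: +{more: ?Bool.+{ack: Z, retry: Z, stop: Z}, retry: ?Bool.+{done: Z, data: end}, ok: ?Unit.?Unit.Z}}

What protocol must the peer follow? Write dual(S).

rec Z = rec Z  (μ self-dual)
  !Unit = ?Unit
    &{retry,more} = +{retry,more}  (offer→select)
      case retry:
        !Unit = ?Unit
          &{ack,retry,done} = +{ack,retry,done}  (offer→select)
            case ack:
              +{ok,retry,stop} = &{ok,retry,stop}  (internal→external)
                case ok:
                  end self-dual
                case retry:
                  end self-dual
                case stop:
                  end self-dual
            case retry:
              !Int = ?Int
                Z self-dual
            case done:
              !Bool = ?Bool
                Z self-dual
      case more:
        +{more,retry,ok} = &{more,retry,ok}  (internal→external)
          case more:
            ?Bool = !Bool
              +{ack,retry,stop} = &{ack,retry,stop}  (internal→external)
                case ack:
                  Z self-dual
                case retry:
                  Z self-dual
                case stop:
                  Z self-dual
          case retry:
            ?Bool = !Bool
              +{done,data} = &{done,data}  (internal→external)
                case done:
                  Z self-dual
                case data:
                  end self-dual
          case ok:
            ?Unit = !Unit
              ?Unit = !Unit
                Z self-dual

rec Z.?Unit.+{retry: ?Unit.+{ack: &{ok: end, retry: end, stop: end}, retry: ?Int.Z, done: ?Bool.Z}, more: &{more: !Bool.&{ack: Z, retry: Z, stop: Z}, retry: !Bool.&{done: Z, data: end}, ok: !Unit.!Unit.Z}}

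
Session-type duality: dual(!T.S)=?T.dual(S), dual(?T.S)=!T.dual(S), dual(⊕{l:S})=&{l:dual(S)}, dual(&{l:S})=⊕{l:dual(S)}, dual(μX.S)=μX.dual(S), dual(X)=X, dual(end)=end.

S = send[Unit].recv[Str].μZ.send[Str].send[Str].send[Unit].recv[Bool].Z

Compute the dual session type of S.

recv[Unit].send[Str].μZ.recv[Str].recv[Str].recv[Unit].send[Bool].Z

send[Unit] ↦ recv[Unit]
  recv[Str] ↦ send[Str]
    μZ ↦ μZ  (binder kept)
      send[Str] ↦ recv[Str]
        send[Str] ↦ recv[Str]
          send[Unit] ↦ recv[Unit]
            recv[Bool] ↦ send[Bool]
              Z self-dual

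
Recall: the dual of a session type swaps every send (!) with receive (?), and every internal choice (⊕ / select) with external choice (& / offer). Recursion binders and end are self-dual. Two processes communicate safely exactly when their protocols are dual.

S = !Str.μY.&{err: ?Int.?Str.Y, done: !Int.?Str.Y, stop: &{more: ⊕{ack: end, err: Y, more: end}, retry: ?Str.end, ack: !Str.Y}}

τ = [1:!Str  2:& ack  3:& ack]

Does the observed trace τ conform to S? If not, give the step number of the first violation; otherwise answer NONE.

step 1: !Str  match  residual = μY.…
step 2: got & ack, protocol expects & err or & done or & stop  ✗

2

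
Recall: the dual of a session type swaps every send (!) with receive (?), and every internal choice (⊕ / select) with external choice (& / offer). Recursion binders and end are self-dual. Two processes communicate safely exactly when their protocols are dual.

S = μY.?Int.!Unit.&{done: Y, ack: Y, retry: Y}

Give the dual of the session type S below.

μY → μY  (binder kept)
  ?Int → !Int
    !Unit → ?Unit
      &{done,ack,retry} → ⊕{done,ack,retry}  (&→⊕)
        [done]
          Y ↦ Y
        [ack]
          Y ↦ Y
        [retry]
          Y ↦ Y

μY.!Int.?Unit.⊕{done: Y, ack: Y, retry: Y}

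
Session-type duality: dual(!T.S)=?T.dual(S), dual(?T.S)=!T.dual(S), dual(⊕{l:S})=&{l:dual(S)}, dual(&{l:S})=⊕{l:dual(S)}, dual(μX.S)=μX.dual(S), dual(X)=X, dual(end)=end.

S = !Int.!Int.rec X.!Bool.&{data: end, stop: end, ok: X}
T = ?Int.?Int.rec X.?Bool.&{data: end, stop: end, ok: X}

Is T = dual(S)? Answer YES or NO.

!Int vs ?Int  ✓
  !Int vs ?Int  ✓
    rec X vs rec X  ✓ (μ self-dual)
      !Bool vs ?Bool  ✓
        &{data,stop,ok} vs &{data,stop,ok}  ✗ choice polarity not flipped — not dual

NO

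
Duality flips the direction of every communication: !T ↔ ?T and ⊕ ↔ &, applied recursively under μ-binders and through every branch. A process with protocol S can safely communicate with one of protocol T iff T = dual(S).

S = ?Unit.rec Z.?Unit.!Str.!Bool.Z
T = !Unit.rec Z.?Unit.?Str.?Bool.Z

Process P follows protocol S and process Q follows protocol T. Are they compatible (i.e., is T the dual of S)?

NO

?Unit | !Unit  ok
  rec Z | rec Z  ok (μ self-dual)
    ?Unit | ?Unit  ✗ same direction on both sides — not dual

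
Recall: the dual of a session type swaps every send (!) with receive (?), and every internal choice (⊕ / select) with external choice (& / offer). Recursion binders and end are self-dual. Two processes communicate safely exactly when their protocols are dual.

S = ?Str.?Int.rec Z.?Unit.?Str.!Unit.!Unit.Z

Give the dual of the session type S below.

?Str = !Str
  ?Int = !Int
    rec Z = rec Z  (μ self-dual)
      ?Unit = !Unit
        ?Str = !Str
          !Unit = ?Unit
            !Unit = ?Unit
              Z ↦ Z

!Str.!Int.rec Z.!Unit.!Str.?Unit.?Unit.Z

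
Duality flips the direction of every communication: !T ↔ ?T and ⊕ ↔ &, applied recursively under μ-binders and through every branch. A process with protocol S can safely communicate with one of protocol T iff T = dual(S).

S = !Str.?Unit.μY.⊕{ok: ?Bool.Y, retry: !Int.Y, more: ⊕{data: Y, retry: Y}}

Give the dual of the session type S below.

?Str.!Unit.μY.&{ok: !Bool.Y, retry: ?Int.Y, more: &{data: Y, retry: Y}}

!Str ↦ ?Str
  ?Unit ↦ !Unit
    μY ↦ μY  (binder kept)
      ⊕{ok,retry,more} ↦ &{ok,retry,more}  (internal→external)
        • ok:
          ?Bool ↦ !Bool
            dual(Y) = Y
        • retry:
          !Int ↦ ?Int
            dual(Y) = Y
        • more:
          ⊕{data,retry} ↦ &{data,retry}  (internal→external)
            • data:
              dual(Y) = Y
            • retry:
              dual(Y) = Y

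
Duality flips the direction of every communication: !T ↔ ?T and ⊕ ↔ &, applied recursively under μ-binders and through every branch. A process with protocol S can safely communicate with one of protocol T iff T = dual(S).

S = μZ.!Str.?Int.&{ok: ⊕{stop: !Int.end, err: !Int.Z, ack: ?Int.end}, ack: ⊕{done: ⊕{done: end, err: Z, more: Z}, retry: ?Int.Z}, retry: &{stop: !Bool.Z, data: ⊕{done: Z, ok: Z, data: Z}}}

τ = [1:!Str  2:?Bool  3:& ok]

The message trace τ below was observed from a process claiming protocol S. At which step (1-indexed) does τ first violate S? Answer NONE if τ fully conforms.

2

[1] !Str  ✓  residual = ?Int.&{ok: ⊕{stop: !Int.end, err: !Int.μZ.…, ack: ?Int.end}, ack: ⊕{done: ⊕{done: end, err: μZ.…, more: μZ.…}, retry: ?Int.μZ.…}, retry: &{stop: !Bool.μZ.…, data: ⊕{done: μZ.…, ok: μZ.…, data: μZ.…}}}
[2] got ?Bool, protocol expects ?Int  ✗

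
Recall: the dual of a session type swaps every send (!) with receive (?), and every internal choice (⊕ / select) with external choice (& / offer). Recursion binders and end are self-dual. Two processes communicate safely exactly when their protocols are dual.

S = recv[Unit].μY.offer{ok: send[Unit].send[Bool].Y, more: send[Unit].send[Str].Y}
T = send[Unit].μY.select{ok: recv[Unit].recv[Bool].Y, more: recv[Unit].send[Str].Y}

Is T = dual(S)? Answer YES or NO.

recv[Unit] ‖ send[Unit]  ✓
  μY ‖ μY  ✓ (rec unchanged)
    offer{ok,more} ‖ select{ok,more}  ✓ labels match
      [ok]
        send[Unit] ‖ recv[Unit]  ✓
          send[Bool] ‖ recv[Bool]  ✓
            Y ‖ Y  ✓
      [more]
        send[Unit] ‖ recv[Unit]  ✓
          send[Str] ‖ send[Str]  ✗ same direction on both sides — not dual

NO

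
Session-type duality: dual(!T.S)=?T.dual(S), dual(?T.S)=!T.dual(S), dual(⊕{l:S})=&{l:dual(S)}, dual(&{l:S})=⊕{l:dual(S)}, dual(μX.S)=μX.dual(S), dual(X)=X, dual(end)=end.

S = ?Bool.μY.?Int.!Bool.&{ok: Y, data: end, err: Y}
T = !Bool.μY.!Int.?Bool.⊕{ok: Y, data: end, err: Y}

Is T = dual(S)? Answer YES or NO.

YES

?Bool ‖ !Bool  ✓
  μY ‖ μY  ✓ (binder kept)
    ?Int ‖ !Int  ✓
      !Bool ‖ ?Bool  ✓
        &{ok,data,err} ‖ ⊕{ok,data,err}  ✓ labels match
          case ok:
            Y ‖ Y  ✓
          case data:
            end ‖ end  ✓
          case err:
            Y ‖ Y  ✓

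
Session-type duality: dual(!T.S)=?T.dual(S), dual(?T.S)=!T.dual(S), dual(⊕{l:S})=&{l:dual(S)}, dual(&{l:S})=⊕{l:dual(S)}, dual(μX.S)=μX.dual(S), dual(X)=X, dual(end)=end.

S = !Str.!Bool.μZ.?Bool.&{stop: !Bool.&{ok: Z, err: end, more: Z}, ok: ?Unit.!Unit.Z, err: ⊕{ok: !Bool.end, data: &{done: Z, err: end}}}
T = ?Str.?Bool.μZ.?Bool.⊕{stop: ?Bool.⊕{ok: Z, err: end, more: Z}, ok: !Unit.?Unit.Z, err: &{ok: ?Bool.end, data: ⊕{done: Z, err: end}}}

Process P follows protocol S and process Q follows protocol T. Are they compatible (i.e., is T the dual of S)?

NO

!Str ‖ ?Str  ✓
  !Bool ‖ ?Bool  ✓
    μZ ‖ μZ  ✓ (binder kept)
      ?Bool ‖ ?Bool  ✗ same direction on both sides — not dual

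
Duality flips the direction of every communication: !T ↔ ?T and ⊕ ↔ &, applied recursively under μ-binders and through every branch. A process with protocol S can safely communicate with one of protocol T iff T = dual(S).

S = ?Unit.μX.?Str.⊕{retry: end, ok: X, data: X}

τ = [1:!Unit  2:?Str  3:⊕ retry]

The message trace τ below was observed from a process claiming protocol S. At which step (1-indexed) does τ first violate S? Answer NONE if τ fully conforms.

1

@1 got !Unit, protocol expects ?Unit  ✗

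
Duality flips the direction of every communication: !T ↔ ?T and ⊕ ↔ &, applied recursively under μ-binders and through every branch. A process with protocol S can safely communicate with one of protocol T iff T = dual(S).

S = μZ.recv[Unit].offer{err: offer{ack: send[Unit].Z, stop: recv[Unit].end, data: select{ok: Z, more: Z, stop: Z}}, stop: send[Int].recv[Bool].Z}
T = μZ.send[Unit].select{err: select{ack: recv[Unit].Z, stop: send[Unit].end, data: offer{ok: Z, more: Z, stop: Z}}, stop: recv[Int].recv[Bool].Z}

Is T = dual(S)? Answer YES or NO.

NO

μZ ‖ μZ  ✓ (μ self-dual)
  recv[Unit] ‖ send[Unit]  ✓
    offer{err,stop} ‖ select{err,stop}  ✓ label sets agree
      [err]
        offer{ack,stop,data} ‖ select{ack,stop,data}  ✓ label sets agree
          [ack]
            send[Unit] ‖ recv[Unit]  ✓
              Z ‖ Z  ✓
          [stop]
            recv[Unit] ‖ send[Unit]  ✓
              end ‖ end  ✓
          [data]
            select{ok,more,stop} ‖ offer{ok,more,stop}  ✓ label sets agree
              [ok]
                Z ‖ Z  ✓
              [more]
                Z ‖ Z  ✓
              [stop]
                Z ‖ Z  ✓
      [stop]
        send[Int] ‖ recv[Int]  ✓
          recv[Bool] ‖ recv[Bool]  ✗ same direction on both sides — not dual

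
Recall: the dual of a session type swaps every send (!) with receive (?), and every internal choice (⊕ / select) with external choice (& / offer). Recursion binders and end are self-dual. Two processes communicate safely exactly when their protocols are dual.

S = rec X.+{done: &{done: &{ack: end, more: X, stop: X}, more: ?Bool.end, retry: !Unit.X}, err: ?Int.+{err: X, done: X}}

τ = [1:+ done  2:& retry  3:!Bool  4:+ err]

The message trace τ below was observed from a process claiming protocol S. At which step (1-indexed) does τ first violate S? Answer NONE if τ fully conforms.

3

step 1: + done  ok  now at &{done: &{ack: end, more: rec X.…, stop: rec X.…}, more: ?Bool.end, retry: !Unit.rec X.…}
step 2: & retry  ok  now at !Unit.rec X.…
step 3: got !Bool, protocol expects !Unit  ✗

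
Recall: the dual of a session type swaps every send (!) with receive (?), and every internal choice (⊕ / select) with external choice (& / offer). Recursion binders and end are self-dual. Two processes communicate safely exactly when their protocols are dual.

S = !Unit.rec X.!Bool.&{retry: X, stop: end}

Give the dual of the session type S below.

?Unit.rec X.?Bool.+{retry: X, stop: end}

!Unit ↦ ?Unit
  rec X ↦ rec X  (μ self-dual)
    !Bool ↦ ?Bool
      &{retry,stop} ↦ +{retry,stop}  (offer→select)
        • retry:
          X self-dual
        • stop:
          end self-dual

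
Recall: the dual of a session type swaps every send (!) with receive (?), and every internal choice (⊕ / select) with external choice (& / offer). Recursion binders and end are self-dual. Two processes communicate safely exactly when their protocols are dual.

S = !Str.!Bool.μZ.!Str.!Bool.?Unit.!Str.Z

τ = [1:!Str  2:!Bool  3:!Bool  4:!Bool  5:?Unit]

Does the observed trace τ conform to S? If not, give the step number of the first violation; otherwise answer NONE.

@1 !Str  ✓  cont: !Bool.μZ.…
@2 !Bool  ✓  cont: μZ.…
@3 got !Bool, protocol expects !Str  ✗

3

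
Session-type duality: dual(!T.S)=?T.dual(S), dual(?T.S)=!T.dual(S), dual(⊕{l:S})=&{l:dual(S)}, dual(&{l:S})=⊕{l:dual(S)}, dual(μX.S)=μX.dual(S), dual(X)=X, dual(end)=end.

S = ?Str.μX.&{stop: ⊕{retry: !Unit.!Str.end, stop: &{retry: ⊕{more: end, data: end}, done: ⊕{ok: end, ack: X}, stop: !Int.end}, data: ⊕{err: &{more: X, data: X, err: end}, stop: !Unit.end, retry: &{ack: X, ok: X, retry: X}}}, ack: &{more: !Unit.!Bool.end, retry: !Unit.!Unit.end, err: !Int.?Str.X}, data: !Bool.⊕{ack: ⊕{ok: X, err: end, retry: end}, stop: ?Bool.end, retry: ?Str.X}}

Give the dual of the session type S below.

!Str.μX.⊕{stop: &{retry: ?Unit.?Str.end, stop: ⊕{retry: &{more: end, data: end}, done: &{ok: end, ack: X}, stop: ?Int.end}, data: &{err: ⊕{more: X, data: X, err: end}, stop: ?Unit.end, retry: ⊕{ack: X, ok: X, retry: X}}}, ack: ⊕{more: ?Unit.?Bool.end, retry: ?Unit.?Unit.end, err: ?Int.!Str.X}, data: ?Bool.&{ack: &{ok: X, err: end, retry: end}, stop: !Bool.end, retry: !Str.X}}

?Str = !Str
  μX = μX  (rec unchanged)
    &{stop,ack,data} = ⊕{stop,ack,data}  (&→⊕)
      case stop:
        ⊕{retry,stop,data} = &{retry,stop,data}  (internal→external)
          case retry:
            !Unit = ?Unit
              !Str = ?Str
                end ↦ end
          case stop:
            &{retry,done,stop} = ⊕{retry,done,stop}  (&→⊕)
              case retry:
                ⊕{more,data} = &{more,data}  (internal→external)
                  case more:
                    end ↦ end
                  case data:
                    end ↦ end
              case done:
                ⊕{ok,ack} = &{ok,ack}  (internal→external)
                  case ok:
                    end ↦ end
                  case ack:
                    X ↦ X
              case stop:
                !Int = ?Int
                  end ↦ end
          case data:
            ⊕{err,stop,retry} = &{err,stop,retry}  (internal→external)
              case err:
                &{more,data,err} = ⊕{more,data,err}  (&→⊕)
                  case more:
                    X ↦ X
                  case data:
                    X ↦ X
                  case err:
                    end ↦ end
              case stop:
                !Unit = ?Unit
                  end ↦ end
              case retry:
                &{ack,ok,retry} = ⊕{ack,ok,retry}  (&→⊕)
                  case ack:
                    X ↦ X
                  case ok:
                    X ↦ X
                  case retry:
                    X ↦ X
      case ack:
        &{more,retry,err} = ⊕{more,retry,err}  (&→⊕)
          case more:
            !Unit = ?Unit
              !Bool = ?Bool
                end ↦ end
          case retry:
            !Unit = ?Unit
              !Unit = ?Unit
                end ↦ end
          case err:
            !Int = ?Int
              ?Str = !Str
                X ↦ X
      case data:
        !Bool = ?Bool
          ⊕{ack,stop,retry} = &{ack,stop,retry}  (internal→external)
            case ack:
              ⊕{ok,err,retry} = &{ok,err,retry}  (internal→external)
                case ok:
                  X ↦ X
                case err:
                  end ↦ end
                case retry:
                  end ↦ end
            case stop:
              ?Bool = !Bool
                end ↦ end
            case retry:
              ?Str = !Str
                X ↦ X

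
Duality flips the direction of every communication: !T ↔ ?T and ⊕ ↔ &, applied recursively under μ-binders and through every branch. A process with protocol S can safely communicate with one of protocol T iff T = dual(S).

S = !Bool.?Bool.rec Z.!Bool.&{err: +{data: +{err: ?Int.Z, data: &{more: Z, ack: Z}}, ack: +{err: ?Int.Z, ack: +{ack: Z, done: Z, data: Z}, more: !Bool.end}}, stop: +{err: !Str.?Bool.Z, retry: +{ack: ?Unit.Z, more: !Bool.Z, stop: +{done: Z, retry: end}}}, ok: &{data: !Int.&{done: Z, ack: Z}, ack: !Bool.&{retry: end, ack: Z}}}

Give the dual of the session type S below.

?Bool.!Bool.rec Z.?Bool.+{err: &{data: &{err: !Int.Z, data: +{more: Z, ack: Z}}, ack: &{err: !Int.Z, ack: &{ack: Z, done: Z, data: Z}, more: ?Bool.end}}, stop: &{err: ?Str.!Bool.Z, retry: &{ack: !Unit.Z, more: ?Bool.Z, stop: &{done: Z, retry: end}}}, ok: +{data: ?Int.+{done: Z, ack: Z}, ack: ?Bool.+{retry: end, ack: Z}}}

!Bool ↦ ?Bool
  ?Bool ↦ !Bool
    rec Z ↦ rec Z  (rec unchanged)
      !Bool ↦ ?Bool
        &{err,stop,ok} ↦ +{err,stop,ok}  (external→internal)
          [err]
            +{data,ack} ↦ &{data,ack}  (⊕→&)
              [data]
                +{err,data} ↦ &{err,data}  (⊕→&)
                  [err]
                    ?Int ↦ !Int
                      dual(Z) = Z
                  [data]
                    &{more,ack} ↦ +{more,ack}  (external→internal)
                      [more]
                        dual(Z) = Z
                      [ack]
                        dual(Z) = Z
              [ack]
                +{err,ack,more} ↦ &{err,ack,more}  (⊕→&)
                  [err]
                    ?Int ↦ !Int
                      dual(Z) = Z
                  [ack]
                    +{ack,done,data} ↦ &{ack,done,data}  (⊕→&)
                      [ack]
                        dual(Z) = Z
                      [done]
                        dual(Z) = Z
                      [data]
                        dual(Z) = Z
                  [more]
                    !Bool ↦ ?Bool
                      dual(end) = end
          [stop]
            +{err,retry} ↦ &{err,retry}  (⊕→&)
              [err]
                !Str ↦ ?Str
                  ?Bool ↦ !Bool
                    dual(Z) = Z
              [retry]
                +{ack,more,stop} ↦ &{ack,more,stop}  (⊕→&)
                  [ack]
                    ?Unit ↦ !Unit
                      dual(Z) = Z
                  [more]
                    !Bool ↦ ?Bool
                      dual(Z) = Z
                  [stop]
                    +{done,retry} ↦ &{done,retry}  (⊕→&)
                      [done]
                        dual(Z) = Z
                      [retry]
                        dual(end) = end
          [ok]
            &{data,ack} ↦ +{data,ack}  (external→internal)
              [data]
                !Int ↦ ?Int
                  &{done,ack} ↦ +{done,ack}  (external→internal)
                    [done]
                      dual(Z) = Z
                    [ack]
                      dual(Z) = Z
              [ack]
                !Bool ↦ ?Bool
                  &{retry,ack} ↦ +{retry,ack}  (external→internal)
                    [retry]
                      dual(end) = end
                    [ack]
                      dual(Z) = Z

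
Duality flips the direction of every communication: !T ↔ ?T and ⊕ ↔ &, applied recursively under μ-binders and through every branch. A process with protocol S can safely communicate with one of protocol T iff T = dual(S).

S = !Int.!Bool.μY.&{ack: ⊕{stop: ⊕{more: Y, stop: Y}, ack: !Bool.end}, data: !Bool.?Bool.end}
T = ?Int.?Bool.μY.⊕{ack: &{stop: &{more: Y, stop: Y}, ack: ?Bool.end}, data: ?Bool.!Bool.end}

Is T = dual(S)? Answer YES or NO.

YES

!Int | ?Int  match
  !Bool | ?Bool  match
    μY | μY  match (binder kept)
      &{ack,data} | ⊕{ack,data}  match label sets agree
        case ack:
          ⊕{stop,ack} | &{stop,ack}  match label sets agree
            case stop:
              ⊕{more,stop} | &{more,stop}  match label sets agree
                case more:
                  Y | Y  match
                case stop:
                  Y | Y  match
            case ack:
              !Bool | ?Bool  match
                end | end  match
        case data:
          !Bool | ?Bool  match
            ?Bool | !Bool  match
              end | end  match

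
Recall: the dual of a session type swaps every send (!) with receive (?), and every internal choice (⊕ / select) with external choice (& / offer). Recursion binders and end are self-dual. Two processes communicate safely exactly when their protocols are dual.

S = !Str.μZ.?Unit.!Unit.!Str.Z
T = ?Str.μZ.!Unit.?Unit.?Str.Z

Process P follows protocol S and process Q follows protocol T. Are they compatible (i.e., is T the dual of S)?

!Str | ?Str  match
  μZ | μZ  match (rec unchanged)
    ?Unit | !Unit  match
      !Unit | ?Unit  match
        !Str | ?Str  match
          Z | Z  match

YES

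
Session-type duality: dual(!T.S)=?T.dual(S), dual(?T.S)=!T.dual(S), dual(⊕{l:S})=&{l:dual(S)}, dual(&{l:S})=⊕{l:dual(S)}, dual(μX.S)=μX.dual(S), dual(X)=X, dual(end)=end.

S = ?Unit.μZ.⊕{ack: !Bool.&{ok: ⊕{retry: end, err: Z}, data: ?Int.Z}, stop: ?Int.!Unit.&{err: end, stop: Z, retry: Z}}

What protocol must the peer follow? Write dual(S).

!Unit.μZ.&{ack: ?Bool.⊕{ok: &{retry: end, err: Z}, data: !Int.Z}, stop: !Int.?Unit.⊕{err: end, stop: Z, retry: Z}}

?Unit = !Unit
  μZ = μZ  (rec unchanged)
    ⊕{ack,stop} = &{ack,stop}  (internal→external)
      • ack:
        !Bool = ?Bool
          &{ok,data} = ⊕{ok,data}  (offer→select)
            • ok:
              ⊕{retry,err} = &{retry,err}  (internal→external)
                • retry:
                  end ↦ end
                • err:
                  Z ↦ Z
            • data:
              ?Int = !Int
                Z ↦ Z
      • stop:
        ?Int = !Int
          !Unit = ?Unit
            &{err,stop,retry} = ⊕{err,stop,retry}  (offer→select)
              • err:
                end ↦ end
              • stop:
                Z ↦ Z
              • retry:
                Z ↦ Z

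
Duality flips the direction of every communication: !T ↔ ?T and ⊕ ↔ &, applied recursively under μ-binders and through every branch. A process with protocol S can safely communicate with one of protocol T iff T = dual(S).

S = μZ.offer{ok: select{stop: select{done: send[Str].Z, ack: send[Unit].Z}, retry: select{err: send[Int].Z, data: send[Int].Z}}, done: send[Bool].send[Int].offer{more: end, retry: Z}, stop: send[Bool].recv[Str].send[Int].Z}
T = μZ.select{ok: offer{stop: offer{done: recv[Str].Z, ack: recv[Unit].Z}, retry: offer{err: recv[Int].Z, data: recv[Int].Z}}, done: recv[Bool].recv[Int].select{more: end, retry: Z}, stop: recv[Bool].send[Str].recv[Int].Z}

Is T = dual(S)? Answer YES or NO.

YES

μZ vs μZ  match (rec unchanged)
  offer{ok,done,stop} vs select{ok,done,stop}  match labels match
    • ok:
      select{stop,retry} vs offer{stop,retry}  match labels match
        • stop:
          select{done,ack} vs offer{done,ack}  match labels match
            • done:
              send[Str] vs recv[Str]  match
                Z vs Z  match
            • ack:
              send[Unit] vs recv[Unit]  match
                Z vs Z  match
        • retry:
          select{err,data} vs offer{err,data}  match labels match
            • err:
              send[Int] vs recv[Int]  match
                Z vs Z  match
            • data:
              send[Int] vs recv[Int]  match
                Z vs Z  match
    • done:
      send[Bool] vs recv[Bool]  match
        send[Int] vs recv[Int]  match
          offer{more,retry} vs select{more,retry}  match labels match
            • more:
              end vs end  match
            • retry:
              Z vs Z  match
    • stop:
      send[Bool] vs recv[Bool]  match
        recv[Str] vs send[Str]  match
          send[Int] vs recv[Int]  match
            Z vs Z  match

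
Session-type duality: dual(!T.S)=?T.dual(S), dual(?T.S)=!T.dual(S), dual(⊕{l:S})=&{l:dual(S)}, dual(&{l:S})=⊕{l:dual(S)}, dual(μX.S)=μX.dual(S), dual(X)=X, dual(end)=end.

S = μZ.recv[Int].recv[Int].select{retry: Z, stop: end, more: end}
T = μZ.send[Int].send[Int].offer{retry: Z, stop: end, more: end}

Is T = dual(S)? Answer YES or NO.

YES

μZ ‖ μZ  ok (binder kept)
  recv[Int] ‖ send[Int]  ok
    recv[Int] ‖ send[Int]  ok
      select{retry,stop,more} ‖ offer{retry,stop,more}  ok label sets agree
        case retry:
          Z ‖ Z  ok
        case stop:
          end ‖ end  ok
        case more:
          end ‖ end  ok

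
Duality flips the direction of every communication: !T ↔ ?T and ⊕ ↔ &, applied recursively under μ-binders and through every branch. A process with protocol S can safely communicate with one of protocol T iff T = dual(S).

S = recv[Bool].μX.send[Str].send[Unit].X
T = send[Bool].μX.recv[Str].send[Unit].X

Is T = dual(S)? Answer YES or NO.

recv[Bool] | send[Bool]  ✓
  μX | μX  ✓ (binder kept)
    send[Str] | recv[Str]  ✓
      send[Unit] | send[Unit]  ✗ same direction on both sides — not dual

NO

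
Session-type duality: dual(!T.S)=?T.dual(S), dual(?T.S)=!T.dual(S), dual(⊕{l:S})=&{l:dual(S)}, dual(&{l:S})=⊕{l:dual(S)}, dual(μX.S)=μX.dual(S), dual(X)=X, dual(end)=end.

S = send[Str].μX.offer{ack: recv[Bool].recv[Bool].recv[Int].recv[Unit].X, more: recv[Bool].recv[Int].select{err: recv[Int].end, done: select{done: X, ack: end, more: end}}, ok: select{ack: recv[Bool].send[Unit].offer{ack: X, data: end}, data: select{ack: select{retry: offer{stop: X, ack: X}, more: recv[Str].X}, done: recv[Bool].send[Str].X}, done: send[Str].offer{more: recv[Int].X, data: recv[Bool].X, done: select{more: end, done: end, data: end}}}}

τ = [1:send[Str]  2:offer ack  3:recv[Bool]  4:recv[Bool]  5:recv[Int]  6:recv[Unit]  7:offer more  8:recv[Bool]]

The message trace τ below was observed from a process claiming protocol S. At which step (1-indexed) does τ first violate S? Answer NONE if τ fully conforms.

NONE

@1 send[Str]  ✓  now at μX.…
@2 offer ack  ✓  now at recv[Bool].recv[Bool].recv[Int].recv[Unit].μX.…
@3 recv[Bool]  ✓  now at recv[Bool].recv[Int].recv[Unit].μX.…
@4 recv[Bool]  ✓  now at recv[Int].recv[Unit].μX.…
@5 recv[Int]  ✓  now at recv[Unit].μX.…
@6 recv[Unit]  ✓  now at μX.…
@7 offer more  ✓  now at recv[Bool].recv[Int].select{err: recv[Int].end, done: select{done: μX.…, ack: end, more: end}}
@8 recv[Bool]  ✓  now at recv[Int].select{err: recv[Int].end, done: select{done: μX.…, ack: end, more: end}}
all 8 steps conform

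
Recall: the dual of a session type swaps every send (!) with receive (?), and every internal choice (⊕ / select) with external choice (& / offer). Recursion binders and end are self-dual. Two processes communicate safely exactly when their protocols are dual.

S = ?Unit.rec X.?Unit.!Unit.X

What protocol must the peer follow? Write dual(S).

!Unit.rec X.!Unit.?Unit.X

?Unit → !Unit
  rec X → rec X  (rec unchanged)
    ?Unit → !Unit
      !Unit → ?Unit
        dual(X) = X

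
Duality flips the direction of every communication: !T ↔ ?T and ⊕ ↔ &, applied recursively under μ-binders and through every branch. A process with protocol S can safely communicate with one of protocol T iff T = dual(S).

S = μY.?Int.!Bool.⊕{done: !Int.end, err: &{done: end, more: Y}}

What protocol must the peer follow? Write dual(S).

μY.!Int.?Bool.&{done: ?Int.end, err: ⊕{done: end, more: Y}}

μY → μY  (binder kept)
  ?Int → !Int
    !Bool → ?Bool
      ⊕{done,err} → &{done,err}  (⊕→&)
        • done:
          !Int → ?Int
            dual(end) = end
        • err:
          &{done,more} → ⊕{done,more}  (offer→select)
            • done:
              dual(end) = end
            • more:
              dual(Y) = Y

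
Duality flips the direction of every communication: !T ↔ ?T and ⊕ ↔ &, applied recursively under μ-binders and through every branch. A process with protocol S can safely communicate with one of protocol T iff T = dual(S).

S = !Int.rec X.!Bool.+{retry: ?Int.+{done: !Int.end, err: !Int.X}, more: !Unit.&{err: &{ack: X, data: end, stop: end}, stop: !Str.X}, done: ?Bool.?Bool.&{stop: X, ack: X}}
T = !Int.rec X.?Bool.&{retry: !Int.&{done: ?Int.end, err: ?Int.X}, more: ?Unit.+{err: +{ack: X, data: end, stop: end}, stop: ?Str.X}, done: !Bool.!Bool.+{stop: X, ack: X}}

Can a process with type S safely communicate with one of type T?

!Int | !Int  ✗ same direction on both sides — not dual

NO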